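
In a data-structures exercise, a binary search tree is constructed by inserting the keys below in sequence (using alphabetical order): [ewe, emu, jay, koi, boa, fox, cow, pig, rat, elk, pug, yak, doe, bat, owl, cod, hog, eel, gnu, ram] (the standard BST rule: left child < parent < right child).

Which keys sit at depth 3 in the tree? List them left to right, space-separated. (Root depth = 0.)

bat cow hog pig

Resulting structure (node: left, right):
  ewe: L=emu, R=jay
  emu: L=boa, R=–
  jay: L=fox, R=koi
  koi: L=–, R=pig
  boa: L=bat, R=cow
  fox: L=–, R=hog
  cow: L=cod, R=elk
  pig: L=owl, R=rat
  rat: L=pug, R=yak
  elk: L=doe, R=–
  pug: L=–, R=ram
  yak: L=–, R=–
  doe: L=–, R=eel
  bat: L=–, R=–
  owl: L=–, R=–
  cod: L=–, R=–
  hog: L=gnu, R=–
  eel: L=–, R=–
  gnu: L=–, R=–
  ram: L=–, R=–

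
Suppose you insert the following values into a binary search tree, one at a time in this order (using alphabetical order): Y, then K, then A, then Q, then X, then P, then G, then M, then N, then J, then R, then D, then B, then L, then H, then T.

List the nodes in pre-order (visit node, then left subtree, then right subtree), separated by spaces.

Y: root
K: left child of Y (depth 1)
A: left child of K (depth 2)
Q: right child of K (depth 2)
X: right child of Q (depth 3)
P: left child of Q (depth 3)
G: right child of A (depth 3)
M: left child of P (depth 4)
N: right child of M (depth 5)
J: right child of G (depth 4)
R: left child of X (depth 4)
D: left child of G (depth 4)
B: left child of D (depth 5)
L: left child of M (depth 5)
H: left child of J (depth 5)
T: right child of R (depth 5)

Y K A G D B J H Q P M L N X R T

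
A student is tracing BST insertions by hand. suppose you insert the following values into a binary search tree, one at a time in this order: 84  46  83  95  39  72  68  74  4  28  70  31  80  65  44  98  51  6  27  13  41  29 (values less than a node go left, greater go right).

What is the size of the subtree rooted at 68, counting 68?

4

Insert 84: tree is empty, so 84 becomes the root.
Insert 46: 46 < 84 → go left. Place as left child of 84.
Insert 83: 83 < 84 → go left; 83 > 46 → go right. Place as right child of 46.
Insert 95: 95 > 84 → go right. Place as right child of 84.
Insert 39: 39 < 84 → go left; 39 < 46 → go left. Place as left child of 46.
Insert 72: 72 < 84 → go left; 72 > 46 → go right; 72 < 83 → go left. Place as left child of 83.
Insert 68: 68 < 84 → go left; 68 > 46 → go right; 68 < 83 → go left; 68 < 72 → go left. Place as left child of 72.
Insert 74: 74 < 84 → go left; 74 > 46 → go right; 74 < 83 → go left; 74 > 72 → go right. Place as right child of 72.
Insert 4: 4 < 84 → go left; 4 < 46 → go left; 4 < 39 → go left. Place as left child of 39.
Insert 28: 28 < 84 → go left; 28 < 46 → go left; 28 < 39 → go left; 28 > 4 → go right. Place as right child of 4.
Insert 70: 70 < 84 → go left; 70 > 46 → go right; 70 < 83 → go left; 70 < 72 → go left; 70 > 68 → go right. Place as right child of 68.
Insert 31: 31 < 84 → go left; 31 < 46 → go left; 31 < 39 → go left; 31 > 4 → go right; 31 > 28 → go right. Place as right child of 28.
Insert 80: 80 < 84 → go left; 80 > 46 → go right; 80 < 83 → go left; 80 > 72 → go right; 80 > 74 → go right. Place as right child of 74.
Insert 65: 65 < 84 → go left; 65 > 46 → go right; 65 < 83 → go left; 65 < 72 → go left; 65 < 68 → go left. Place as left child of 68.
Insert 44: 44 < 84 → go left; 44 < 46 → go left; 44 > 39 → go right. Place as right child of 39.
Insert 98: 98 > 84 → go right; 98 > 95 → go right. Place as right child of 95.
Insert 51: 51 < 84 → go left; 51 > 46 → go right; 51 < 83 → go left; 51 < 72 → go left; 51 < 68 → go left; 51 < 65 → go left. Place as left child of 65.
Insert 6: 6 < 84 → go left; 6 < 46 → go left; 6 < 39 → go left; 6 > 4 → go right; 6 < 28 → go left. Place as left child of 28.
Insert 27: 27 < 84 → go left; 27 < 46 → go left; 27 < 39 → go left; 27 > 4 → go right; 27 < 28 → go left; 27 > 6 → go right. Place as right child of 6.
Insert 13: 13 < 84 → go left; 13 < 46 → go left; 13 < 39 → go left; 13 > 4 → go right; 13 < 28 → go left; 13 > 6 → go right; 13 < 27 → go left. Place as left child of 27.
Insert 41: 41 < 84 → go left; 41 < 46 → go left; 41 > 39 → go right; 41 < 44 → go left. Place as left child of 44.
Insert 29: 29 < 84 → go left; 29 < 46 → go left; 29 < 39 → go left; 29 > 4 → go right; 29 > 28 → go right; 29 < 31 → go left. Place as left child of 31.

Subtree rooted at 68 contains: 68, 65, 51, 70 — 4 nodes.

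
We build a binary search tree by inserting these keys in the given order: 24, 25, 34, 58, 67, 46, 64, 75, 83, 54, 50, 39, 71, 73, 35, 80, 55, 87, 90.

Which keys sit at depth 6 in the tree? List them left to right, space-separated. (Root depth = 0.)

24: root
25: right child of 24 (depth 1)
34: right child of 25 (depth 2)
58: right child of 34 (depth 3)
67: right child of 58 (depth 4)
46: left child of 58 (depth 4)
64: left child of 67 (depth 5)
75: right child of 67 (depth 5)
83: right child of 75 (depth 6)
54: right child of 46 (depth 5)
50: left child of 54 (depth 6)
39: left child of 46 (depth 5)
71: left child of 75 (depth 6)
73: right child of 71 (depth 7)
35: left child of 39 (depth 6)
80: left child of 83 (depth 7)
55: right child of 54 (depth 6)
87: right child of 83 (depth 7)
90: right child of 87 (depth 8)

35 50 55 71 83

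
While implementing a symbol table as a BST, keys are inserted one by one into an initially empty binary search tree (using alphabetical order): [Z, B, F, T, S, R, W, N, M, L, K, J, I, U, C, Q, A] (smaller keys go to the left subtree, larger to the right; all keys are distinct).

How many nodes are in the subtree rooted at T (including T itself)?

12

Z: root
B: left child of Z (depth 1)
F: right child of B (depth 2)
T: right child of F (depth 3)
S: left child of T (depth 4)
R: left child of S (depth 5)
W: right child of T (depth 4)
N: left child of R (depth 6)
M: left child of N (depth 7)
L: left child of M (depth 8)
K: left child of L (depth 9)
J: left child of K (depth 10)
I: left child of J (depth 11)
U: left child of W (depth 5)
C: left child of F (depth 3)
Q: right child of N (depth 7)
A: left child of B (depth 2)

Subtree rooted at T contains: T, S, R, N, M, L, K, J, I, Q, W, U — 12 nodes.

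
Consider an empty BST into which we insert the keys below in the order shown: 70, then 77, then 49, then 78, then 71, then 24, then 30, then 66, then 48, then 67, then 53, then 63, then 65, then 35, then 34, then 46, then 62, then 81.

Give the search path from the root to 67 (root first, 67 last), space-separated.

70 49 66 67

70: root
77: right child of 70 (depth 1)
49: left child of 70 (depth 1)
78: right child of 77 (depth 2)
71: left child of 77 (depth 2)
24: left child of 49 (depth 2)
30: right child of 24 (depth 3)
66: right child of 49 (depth 2)
48: right child of 30 (depth 4)
67: right child of 66 (depth 3)
53: left child of 66 (depth 3)
63: right child of 53 (depth 4)
65: right child of 63 (depth 5)
35: left child of 48 (depth 5)
34: left child of 35 (depth 6)
46: right child of 35 (depth 6)
62: left child of 63 (depth 5)
81: right child of 78 (depth 3)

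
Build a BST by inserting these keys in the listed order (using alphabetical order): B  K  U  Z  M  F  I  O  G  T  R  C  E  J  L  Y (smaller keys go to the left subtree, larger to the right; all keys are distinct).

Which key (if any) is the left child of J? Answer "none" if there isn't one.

none

Insert B: tree is empty, so B becomes the root.
Insert K: K > B → go right. Place as right child of B.
Insert U: U > B → go right; U > K → go right. Place as right child of K.
Insert Z: Z > B → go right; Z > K → go right; Z > U → go right. Place as right child of U.
Insert M: M > B → go right; M > K → go right; M < U → go left. Place as left child of U.
Insert F: F > B → go right; F < K → go left. Place as left child of K.
Insert I: I > B → go right; I < K → go left; I > F → go right. Place as right child of F.
Insert O: O > B → go right; O > K → go right; O < U → go left; O > M → go right. Place as right child of M.
Insert G: G > B → go right; G < K → go left; G > F → go right; G < I → go left. Place as left child of I.
Insert T: T > B → go right; T > K → go right; T < U → go left; T > M → go right; T > O → go right. Place as right child of O.
Insert R: R > B → go right; R > K → go right; R < U → go left; R > M → go right; R > O → go right; R < T → go left. Place as left child of T.
Insert C: C > B → go right; C < K → go left; C < F → go left. Place as left child of F.
Insert E: E > B → go right; E < K → go left; E < F → go left; E > C → go right. Place as right child of C.
Insert J: J > B → go right; J < K → go left; J > F → go right; J > I → go right. Place as right child of I.
Insert L: L > B → go right; L > K → go right; L < U → go left; L < M → go left. Place as left child of M.
Insert Y: Y > B → go right; Y > K → go right; Y > U → go right; Y < Z → go left. Place as left child of Z.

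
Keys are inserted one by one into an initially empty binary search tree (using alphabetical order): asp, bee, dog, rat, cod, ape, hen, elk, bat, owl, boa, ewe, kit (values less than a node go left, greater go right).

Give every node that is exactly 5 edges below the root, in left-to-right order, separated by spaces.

elk owl

Resulting structure (node: left, right):
  asp: L=ape, R=bee
  bee: L=bat, R=dog
  dog: L=cod, R=rat
  rat: L=hen, R=–
  cod: L=boa, R=–
  ape: L=–, R=–
  hen: L=elk, R=owl
  elk: L=–, R=ewe
  bat: L=–, R=–
  owl: L=kit, R=–
  boa: L=–, R=–
  ewe: L=–, R=–
  kit: L=–, R=–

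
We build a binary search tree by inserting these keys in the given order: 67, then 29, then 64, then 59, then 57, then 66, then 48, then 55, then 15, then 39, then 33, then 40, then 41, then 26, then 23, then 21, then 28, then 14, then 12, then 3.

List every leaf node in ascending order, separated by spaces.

3 21 28 33 41 55 66

Insert 67: tree is empty, so 67 becomes the root.
Insert 29: 29 < 67 → go left. Place as left child of 67.
Insert 64: 64 < 67 → go left; 64 > 29 → go right. Place as right child of 29.
Insert 59: 59 < 67 → go left; 59 > 29 → go right; 59 < 64 → go left. Place as left child of 64.
Insert 57: 57 < 67 → go left; 57 > 29 → go right; 57 < 64 → go left; 57 < 59 → go left. Place as left child of 59.
Insert 66: 66 < 67 → go left; 66 > 29 → go right; 66 > 64 → go right. Place as right child of 64.
Insert 48: 48 < 67 → go left; 48 > 29 → go right; 48 < 64 → go left; 48 < 59 → go left; 48 < 57 → go left. Place as left child of 57.
Insert 55: 55 < 67 → go left; 55 > 29 → go right; 55 < 64 → go left; 55 < 59 → go left; 55 < 57 → go left; 55 > 48 → go right. Place as right child of 48.
Insert 15: 15 < 67 → go left; 15 < 29 → go left. Place as left child of 29.
Insert 39: 39 < 67 → go left; 39 > 29 → go right; 39 < 64 → go left; 39 < 59 → go left; 39 < 57 → go left; 39 < 48 → go left. Place as left child of 48.
Insert 33: 33 < 67 → go left; 33 > 29 → go right; 33 < 64 → go left; 33 < 59 → go left; 33 < 57 → go left; 33 < 48 → go left; 33 < 39 → go left. Place as left child of 39.
Insert 40: 40 < 67 → go left; 40 > 29 → go right; 40 < 64 → go left; 40 < 59 → go left; 40 < 57 → go left; 40 < 48 → go left; 40 > 39 → go right. Place as right child of 39.
Insert 41: 41 < 67 → go left; 41 > 29 → go right; 41 < 64 → go left; 41 < 59 → go left; 41 < 57 → go left; 41 < 48 → go left; 41 > 39 → go right; 41 > 40 → go right. Place as right child of 40.
Insert 26: 26 < 67 → go left; 26 < 29 → go left; 26 > 15 → go right. Place as right child of 15.
Insert 23: 23 < 67 → go left; 23 < 29 → go left; 23 > 15 → go right; 23 < 26 → go left. Place as left child of 26.
Insert 21: 21 < 67 → go left; 21 < 29 → go left; 21 > 15 → go right; 21 < 26 → go left; 21 < 23 → go left. Place as left child of 23.
Insert 28: 28 < 67 → go left; 28 < 29 → go left; 28 > 15 → go right; 28 > 26 → go right. Place as right child of 26.
Insert 14: 14 < 67 → go left; 14 < 29 → go left; 14 < 15 → go left. Place as left child of 15.
Insert 12: 12 < 67 → go left; 12 < 29 → go left; 12 < 15 → go left; 12 < 14 → go left. Place as left child of 14.
Insert 3: 3 < 67 → go left; 3 < 29 → go left; 3 < 15 → go left; 3 < 14 → go left; 3 < 12 → go left. Place as left child of 12.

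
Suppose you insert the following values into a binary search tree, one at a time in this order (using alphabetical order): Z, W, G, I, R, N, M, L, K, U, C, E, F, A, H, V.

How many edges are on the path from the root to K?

Z: root
W: left child of Z (depth 1)
G: left child of W (depth 2)
I: right child of G (depth 3)
R: right child of I (depth 4)
N: left child of R (depth 5)
M: left child of N (depth 6)
L: left child of M (depth 7)
K: left child of L (depth 8)
U: right child of R (depth 5)
C: left child of G (depth 3)
E: right child of C (depth 4)
F: right child of E (depth 5)
A: left child of C (depth 4)
H: left child of I (depth 4)
V: right child of U (depth 6)

Path to K: Z → W → G → I → R → N → M → L → K, which is 8 edges.

8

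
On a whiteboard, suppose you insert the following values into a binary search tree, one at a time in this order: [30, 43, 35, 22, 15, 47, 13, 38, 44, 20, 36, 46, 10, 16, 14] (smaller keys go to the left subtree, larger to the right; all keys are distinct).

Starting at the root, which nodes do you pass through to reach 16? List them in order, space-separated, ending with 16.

30 22 15 20 16

Resulting structure (node: left, right):
  30: L=22, R=43
  43: L=35, R=47
  35: L=–, R=38
  22: L=15, R=–
  15: L=13, R=20
  47: L=44, R=–
  13: L=10, R=14
  38: L=36, R=–
  44: L=–, R=46
  20: L=16, R=–
  36: L=–, R=–
  46: L=–, R=–
  10: L=–, R=–
  16: L=–, R=–
  14: L=–, R=–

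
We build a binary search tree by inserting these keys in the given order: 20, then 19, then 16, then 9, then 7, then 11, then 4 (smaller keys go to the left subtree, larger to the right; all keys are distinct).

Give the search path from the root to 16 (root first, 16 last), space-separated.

Insert 20: tree is empty, so 20 becomes the root.
Insert 19: 19 < 20 → go left. Place as left child of 20.
Insert 16: 16 < 20 → go left; 16 < 19 → go left. Place as left child of 19.
Insert 9: 9 < 20 → go left; 9 < 19 → go left; 9 < 16 → go left. Place as left child of 16.
Insert 7: 7 < 20 → go left; 7 < 19 → go left; 7 < 16 → go left; 7 < 9 → go left. Place as left child of 9.
Insert 11: 11 < 20 → go left; 11 < 19 → go left; 11 < 16 → go left; 11 > 9 → go right. Place as right child of 9.
Insert 4: 4 < 20 → go left; 4 < 19 → go left; 4 < 16 → go left; 4 < 9 → go left; 4 < 7 → go left. Place as left child of 7.

20 19 16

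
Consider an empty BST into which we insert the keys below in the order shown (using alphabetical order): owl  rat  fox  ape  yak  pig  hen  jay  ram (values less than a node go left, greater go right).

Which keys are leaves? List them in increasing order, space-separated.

ape jay ram yak

Insert owl: tree is empty, so owl becomes the root.
Insert rat: rat > owl → go right. Place as right child of owl.
Insert fox: fox < owl → go left. Place as left child of owl.
Insert ape: ape < owl → go left; ape < fox → go left. Place as left child of fox.
Insert yak: yak > owl → go right; yak > rat → go right. Place as right child of rat.
Insert pig: pig > owl → go right; pig < rat → go left. Place as left child of rat.
Insert hen: hen < owl → go left; hen > fox → go right. Place as right child of fox.
Insert jay: jay < owl → go left; jay > fox → go right; jay > hen → go right. Place as right child of hen.
Insert ram: ram > owl → go right; ram < rat → go left; ram > pig → go right. Place as right child of pig.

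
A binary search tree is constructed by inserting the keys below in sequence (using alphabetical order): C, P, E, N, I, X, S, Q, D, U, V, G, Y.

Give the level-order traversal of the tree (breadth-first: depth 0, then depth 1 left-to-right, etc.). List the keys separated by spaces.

Resulting structure (node: left, right):
  C: L=–, R=P
  P: L=E, R=X
  E: L=D, R=N
  N: L=I, R=–
  I: L=G, R=–
  X: L=S, R=Y
  S: L=Q, R=U
  Q: L=–, R=–
  D: L=–, R=–
  U: L=–, R=V
  V: L=–, R=–
  G: L=–, R=–
  Y: L=–, R=–

C P E X D N S Y I Q U G V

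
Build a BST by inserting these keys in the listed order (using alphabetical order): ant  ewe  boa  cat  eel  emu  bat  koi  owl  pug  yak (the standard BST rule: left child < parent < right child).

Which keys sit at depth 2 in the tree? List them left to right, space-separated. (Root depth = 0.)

boa koi

Resulting structure (node: left, right):
  ant: L=–, R=ewe
  ewe: L=boa, R=koi
  boa: L=bat, R=cat
  cat: L=–, R=eel
  eel: L=–, R=emu
  emu: L=–, R=–
  bat: L=–, R=–
  koi: L=–, R=owl
  owl: L=–, R=pug
  pug: L=–, R=yak
  yak: L=–, R=–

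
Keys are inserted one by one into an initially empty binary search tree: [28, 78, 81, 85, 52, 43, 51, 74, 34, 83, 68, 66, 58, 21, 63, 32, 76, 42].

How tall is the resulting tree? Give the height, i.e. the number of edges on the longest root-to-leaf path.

Insert 28: tree is empty, so 28 becomes the root.
Insert 78: 78 > 28 → go right. Place as right child of 28.
Insert 81: 81 > 28 → go right; 81 > 78 → go right. Place as right child of 78.
Insert 85: 85 > 28 → go right; 85 > 78 → go right; 85 > 81 → go right. Place as right child of 81.
Insert 52: 52 > 28 → go right; 52 < 78 → go left. Place as left child of 78.
Insert 43: 43 > 28 → go right; 43 < 78 → go left; 43 < 52 → go left. Place as left child of 52.
Insert 51: 51 > 28 → go right; 51 < 78 → go left; 51 < 52 → go left; 51 > 43 → go right. Place as right child of 43.
Insert 74: 74 > 28 → go right; 74 < 78 → go left; 74 > 52 → go right. Place as right child of 52.
Insert 34: 34 > 28 → go right; 34 < 78 → go left; 34 < 52 → go left; 34 < 43 → go left. Place as left child of 43.
Insert 83: 83 > 28 → go right; 83 > 78 → go right; 83 > 81 → go right; 83 < 85 → go left. Place as left child of 85.
Insert 68: 68 > 28 → go right; 68 < 78 → go left; 68 > 52 → go right; 68 < 74 → go left. Place as left child of 74.
Insert 66: 66 > 28 → go right; 66 < 78 → go left; 66 > 52 → go right; 66 < 74 → go left; 66 < 68 → go left. Place as left child of 68.
Insert 58: 58 > 28 → go right; 58 < 78 → go left; 58 > 52 → go right; 58 < 74 → go left; 58 < 68 → go left; 58 < 66 → go left. Place as left child of 66.
Insert 21: 21 < 28 → go left. Place as left child of 28.
Insert 63: 63 > 28 → go right; 63 < 78 → go left; 63 > 52 → go right; 63 < 74 → go left; 63 < 68 → go left; 63 < 66 → go left; 63 > 58 → go right. Place as right child of 58.
Insert 32: 32 > 28 → go right; 32 < 78 → go left; 32 < 52 → go left; 32 < 43 → go left; 32 < 34 → go left. Place as left child of 34.
Insert 76: 76 > 28 → go right; 76 < 78 → go left; 76 > 52 → go right; 76 > 74 → go right. Place as right child of 74.
Insert 42: 42 > 28 → go right; 42 < 78 → go left; 42 < 52 → go left; 42 < 43 → go left; 42 > 34 → go right. Place as right child of 34.

The deepest node is 63 at depth 7.

7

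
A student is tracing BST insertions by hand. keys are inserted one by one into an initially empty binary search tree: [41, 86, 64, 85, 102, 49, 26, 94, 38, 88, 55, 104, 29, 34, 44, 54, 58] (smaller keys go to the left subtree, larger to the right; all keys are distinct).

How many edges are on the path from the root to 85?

41: root
86: right child of 41 (depth 1)
64: left child of 86 (depth 2)
85: right child of 64 (depth 3)
102: right child of 86 (depth 2)
49: left child of 64 (depth 3)
26: left child of 41 (depth 1)
94: left child of 102 (depth 3)
38: right child of 26 (depth 2)
88: left child of 94 (depth 4)
55: right child of 49 (depth 4)
104: right child of 102 (depth 3)
29: left child of 38 (depth 3)
34: right child of 29 (depth 4)
44: left child of 49 (depth 4)
54: left child of 55 (depth 5)
58: right child of 55 (depth 5)

Path to 85: 41 → 86 → 64 → 85, which is 3 edges.

3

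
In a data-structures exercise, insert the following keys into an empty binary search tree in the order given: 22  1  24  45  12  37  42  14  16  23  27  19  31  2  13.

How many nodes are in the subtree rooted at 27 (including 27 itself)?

22: root
1: left child of 22 (depth 1)
24: right child of 22 (depth 1)
45: right child of 24 (depth 2)
12: right child of 1 (depth 2)
37: left child of 45 (depth 3)
42: right child of 37 (depth 4)
14: right child of 12 (depth 3)
16: right child of 14 (depth 4)
23: left child of 24 (depth 2)
27: left child of 37 (depth 4)
19: right child of 16 (depth 5)
31: right child of 27 (depth 5)
2: left child of 12 (depth 3)
13: left child of 14 (depth 4)

Subtree rooted at 27 contains: 27, 31 — 2 nodes.

2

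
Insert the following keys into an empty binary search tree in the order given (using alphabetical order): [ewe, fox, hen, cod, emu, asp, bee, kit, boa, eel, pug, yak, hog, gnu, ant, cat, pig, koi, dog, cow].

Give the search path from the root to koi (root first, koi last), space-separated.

ewe fox hen kit pug pig koi

ewe: root
fox: right child of ewe (depth 1)
hen: right child of fox (depth 2)
cod: left child of ewe (depth 1)
emu: right child of cod (depth 2)
asp: left child of cod (depth 2)
bee: right child of asp (depth 3)
kit: right child of hen (depth 3)
boa: right child of bee (depth 4)
eel: left child of emu (depth 3)
pug: right child of kit (depth 4)
yak: right child of pug (depth 5)
hog: left child of kit (depth 4)
gnu: left child of hen (depth 3)
ant: left child of asp (depth 3)
cat: right child of boa (depth 5)
pig: left child of pug (depth 5)
koi: left child of pig (depth 6)
dog: left child of eel (depth 4)
cow: left child of dog (depth 5)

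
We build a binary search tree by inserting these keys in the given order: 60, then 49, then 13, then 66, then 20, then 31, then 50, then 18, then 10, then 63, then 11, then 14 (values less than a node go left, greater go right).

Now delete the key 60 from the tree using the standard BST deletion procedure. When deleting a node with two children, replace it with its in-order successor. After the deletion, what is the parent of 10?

Insert 60: tree is empty, so 60 becomes the root.
Insert 49: 49 < 60 → go left. Place as left child of 60.
Insert 13: 13 < 60 → go left; 13 < 49 → go left. Place as left child of 49.
Insert 66: 66 > 60 → go right. Place as right child of 60.
Insert 20: 20 < 60 → go left; 20 < 49 → go left; 20 > 13 → go right. Place as right child of 13.
Insert 31: 31 < 60 → go left; 31 < 49 → go left; 31 > 13 → go right; 31 > 20 → go right. Place as right child of 20.
Insert 50: 50 < 60 → go left; 50 > 49 → go right. Place as right child of 49.
Insert 18: 18 < 60 → go left; 18 < 49 → go left; 18 > 13 → go right; 18 < 20 → go left. Place as left child of 20.
Insert 10: 10 < 60 → go left; 10 < 49 → go left; 10 < 13 → go left. Place as left child of 13.
Insert 63: 63 > 60 → go right; 63 < 66 → go left. Place as left child of 66.
Insert 11: 11 < 60 → go left; 11 < 49 → go left; 11 < 13 → go left; 11 > 10 → go right. Place as right child of 10.
Insert 14: 14 < 60 → go left; 14 < 49 → go left; 14 > 13 → go right; 14 < 20 → go left; 14 < 18 → go left. Place as left child of 18.

Delete 60 (two children — replace with in-order successor).
After deletion, 10's parent is 13.

13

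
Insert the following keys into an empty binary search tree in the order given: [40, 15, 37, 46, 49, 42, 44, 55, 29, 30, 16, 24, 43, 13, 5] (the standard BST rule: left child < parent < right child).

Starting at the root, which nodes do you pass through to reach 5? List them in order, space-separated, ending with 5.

40 15 13 5

40: root
15: left child of 40 (depth 1)
37: right child of 15 (depth 2)
46: right child of 40 (depth 1)
49: right child of 46 (depth 2)
42: left child of 46 (depth 2)
44: right child of 42 (depth 3)
55: right child of 49 (depth 3)
29: left child of 37 (depth 3)
30: right child of 29 (depth 4)
16: left child of 29 (depth 4)
24: right child of 16 (depth 5)
43: left child of 44 (depth 4)
13: left child of 15 (depth 2)
5: left child of 13 (depth 3)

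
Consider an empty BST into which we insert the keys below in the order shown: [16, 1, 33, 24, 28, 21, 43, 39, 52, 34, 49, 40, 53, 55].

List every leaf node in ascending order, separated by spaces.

Insert 16: tree is empty, so 16 becomes the root.
Insert 1: 1 < 16 → go left. Place as left child of 16.
Insert 33: 33 > 16 → go right. Place as right child of 16.
Insert 24: 24 > 16 → go right; 24 < 33 → go left. Place as left child of 33.
Insert 28: 28 > 16 → go right; 28 < 33 → go left; 28 > 24 → go right. Place as right child of 24.
Insert 21: 21 > 16 → go right; 21 < 33 → go left; 21 < 24 → go left. Place as left child of 24.
Insert 43: 43 > 16 → go right; 43 > 33 → go right. Place as right child of 33.
Insert 39: 39 > 16 → go right; 39 > 33 → go right; 39 < 43 → go left. Place as left child of 43.
Insert 52: 52 > 16 → go right; 52 > 33 → go right; 52 > 43 → go right. Place as right child of 43.
Insert 34: 34 > 16 → go right; 34 > 33 → go right; 34 < 43 → go left; 34 < 39 → go left. Place as left child of 39.
Insert 49: 49 > 16 → go right; 49 > 33 → go right; 49 > 43 → go right; 49 < 52 → go left. Place as left child of 52.
Insert 40: 40 > 16 → go right; 40 > 33 → go right; 40 < 43 → go left; 40 > 39 → go right. Place as right child of 39.
Insert 53: 53 > 16 → go right; 53 > 33 → go right; 53 > 43 → go right; 53 > 52 → go right. Place as right child of 52.
Insert 55: 55 > 16 → go right; 55 > 33 → go right; 55 > 43 → go right; 55 > 52 → go right; 55 > 53 → go right. Place as right child of 53.

1 21 28 34 40 49 55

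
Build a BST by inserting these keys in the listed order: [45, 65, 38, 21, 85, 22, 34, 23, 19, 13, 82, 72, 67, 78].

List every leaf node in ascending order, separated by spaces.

13 23 67 78

Insert 45: tree is empty, so 45 becomes the root.
Insert 65: 65 > 45 → go right. Place as right child of 45.
Insert 38: 38 < 45 → go left. Place as left child of 45.
Insert 21: 21 < 45 → go left; 21 < 38 → go left. Place as left child of 38.
Insert 85: 85 > 45 → go right; 85 > 65 → go right. Place as right child of 65.
Insert 22: 22 < 45 → go left; 22 < 38 → go left; 22 > 21 → go right. Place as right child of 21.
Insert 34: 34 < 45 → go left; 34 < 38 → go left; 34 > 21 → go right; 34 > 22 → go right. Place as right child of 22.
Insert 23: 23 < 45 → go left; 23 < 38 → go left; 23 > 21 → go right; 23 > 22 → go right; 23 < 34 → go left. Place as left child of 34.
Insert 19: 19 < 45 → go left; 19 < 38 → go left; 19 < 21 → go left. Place as left child of 21.
Insert 13: 13 < 45 → go left; 13 < 38 → go left; 13 < 21 → go left; 13 < 19 → go left. Place as left child of 19.
Insert 82: 82 > 45 → go right; 82 > 65 → go right; 82 < 85 → go left. Place as left child of 85.
Insert 72: 72 > 45 → go right; 72 > 65 → go right; 72 < 85 → go left; 72 < 82 → go left. Place as left child of 82.
Insert 67: 67 > 45 → go right; 67 > 65 → go right; 67 < 85 → go left; 67 < 82 → go left; 67 < 72 → go left. Place as left child of 72.
Insert 78: 78 > 45 → go right; 78 > 65 → go right; 78 < 85 → go left; 78 < 82 → go left; 78 > 72 → go right. Place as right child of 72.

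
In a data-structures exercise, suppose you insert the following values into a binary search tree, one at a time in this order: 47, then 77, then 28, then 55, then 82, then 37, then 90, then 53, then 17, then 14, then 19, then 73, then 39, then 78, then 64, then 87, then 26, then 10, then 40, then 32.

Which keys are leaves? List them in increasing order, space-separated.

10 26 32 40 53 64 78 87

47: root
77: right child of 47 (depth 1)
28: left child of 47 (depth 1)
55: left child of 77 (depth 2)
82: right child of 77 (depth 2)
37: right child of 28 (depth 2)
90: right child of 82 (depth 3)
53: left child of 55 (depth 3)
17: left child of 28 (depth 2)
14: left child of 17 (depth 3)
19: right child of 17 (depth 3)
73: right child of 55 (depth 3)
39: right child of 37 (depth 3)
78: left child of 82 (depth 3)
64: left child of 73 (depth 4)
87: left child of 90 (depth 4)
26: right child of 19 (depth 4)
10: left child of 14 (depth 4)
40: right child of 39 (depth 4)
32: left child of 37 (depth 3)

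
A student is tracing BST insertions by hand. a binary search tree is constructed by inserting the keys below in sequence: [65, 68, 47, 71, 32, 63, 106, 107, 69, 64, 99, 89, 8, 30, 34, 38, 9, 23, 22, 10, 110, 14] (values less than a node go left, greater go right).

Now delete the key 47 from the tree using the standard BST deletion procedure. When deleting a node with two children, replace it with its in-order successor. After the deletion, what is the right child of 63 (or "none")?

64

Resulting structure (node: left, right):
  65: L=47, R=68
  68: L=–, R=71
  47: L=32, R=63
  71: L=69, R=106
  32: L=8, R=34
  63: L=–, R=64
  106: L=99, R=107
  107: L=–, R=110
  69: L=–, R=–
  64: L=–, R=–
  99: L=89, R=–
  89: L=–, R=–
  8: L=–, R=30
  30: L=9, R=–
  34: L=–, R=38
  38: L=–, R=–
  9: L=–, R=23
  23: L=22, R=–
  22: L=10, R=–
  10: L=–, R=14
  110: L=–, R=–
  14: L=–, R=–

Delete 47 (two children — replace with in-order successor).
After deletion, 63's right child: 64.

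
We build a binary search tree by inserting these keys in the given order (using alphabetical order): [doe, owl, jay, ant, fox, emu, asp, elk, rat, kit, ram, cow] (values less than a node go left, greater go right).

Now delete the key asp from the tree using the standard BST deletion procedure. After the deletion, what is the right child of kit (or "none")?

doe: root
owl: right child of doe (depth 1)
jay: left child of owl (depth 2)
ant: left child of doe (depth 1)
fox: left child of jay (depth 3)
emu: left child of fox (depth 4)
asp: right child of ant (depth 2)
elk: left child of emu (depth 5)
rat: right child of owl (depth 2)
kit: right child of jay (depth 3)
ram: left child of rat (depth 3)
cow: right child of asp (depth 3)

Delete asp (at most one child — splice it out).
After deletion, kit's right child: none.

none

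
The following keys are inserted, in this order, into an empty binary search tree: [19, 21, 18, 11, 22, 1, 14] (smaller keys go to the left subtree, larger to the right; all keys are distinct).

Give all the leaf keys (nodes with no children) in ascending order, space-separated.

Insert 19: tree is empty, so 19 becomes the root.
Insert 21: 21 > 19 → go right. Place as right child of 19.
Insert 18: 18 < 19 → go left. Place as left child of 19.
Insert 11: 11 < 19 → go left; 11 < 18 → go left. Place as left child of 18.
Insert 22: 22 > 19 → go right; 22 > 21 → go right. Place as right child of 21.
Insert 1: 1 < 19 → go left; 1 < 18 → go left; 1 < 11 → go left. Place as left child of 11.
Insert 14: 14 < 19 → go left; 14 < 18 → go left; 14 > 11 → go right. Place as right child of 11.

1 14 22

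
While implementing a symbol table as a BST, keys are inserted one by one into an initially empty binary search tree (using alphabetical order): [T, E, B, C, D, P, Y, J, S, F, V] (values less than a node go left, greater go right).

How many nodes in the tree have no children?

T: root
E: left child of T (depth 1)
B: left child of E (depth 2)
C: right child of B (depth 3)
D: right child of C (depth 4)
P: right child of E (depth 2)
Y: right child of T (depth 1)
J: left child of P (depth 3)
S: right child of P (depth 3)
F: left child of J (depth 4)
V: left child of Y (depth 2)

Leaves: D, F, S, V — 4 in total.

4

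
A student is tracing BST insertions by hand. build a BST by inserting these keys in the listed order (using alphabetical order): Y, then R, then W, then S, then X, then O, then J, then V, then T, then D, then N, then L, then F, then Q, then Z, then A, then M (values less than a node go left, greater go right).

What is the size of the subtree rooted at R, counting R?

Insert Y: tree is empty, so Y becomes the root.
Insert R: R < Y → go left. Place as left child of Y.
Insert W: W < Y → go left; W > R → go right. Place as right child of R.
Insert S: S < Y → go left; S > R → go right; S < W → go left. Place as left child of W.
Insert X: X < Y → go left; X > R → go right; X > W → go right. Place as right child of W.
Insert O: O < Y → go left; O < R → go left. Place as left child of R.
Insert J: J < Y → go left; J < R → go left; J < O → go left. Place as left child of O.
Insert V: V < Y → go left; V > R → go right; V < W → go left; V > S → go right. Place as right child of S.
Insert T: T < Y → go left; T > R → go right; T < W → go left; T > S → go right; T < V → go left. Place as left child of V.
Insert D: D < Y → go left; D < R → go left; D < O → go left; D < J → go left. Place as left child of J.
Insert N: N < Y → go left; N < R → go left; N < O → go left; N > J → go right. Place as right child of J.
Insert L: L < Y → go left; L < R → go left; L < O → go left; L > J → go right; L < N → go left. Place as left child of N.
Insert F: F < Y → go left; F < R → go left; F < O → go left; F < J → go left; F > D → go right. Place as right child of D.
Insert Q: Q < Y → go left; Q < R → go left; Q > O → go right. Place as right child of O.
Insert Z: Z > Y → go right. Place as right child of Y.
Insert A: A < Y → go left; A < R → go left; A < O → go left; A < J → go left; A < D → go left. Place as left child of D.
Insert M: M < Y → go left; M < R → go left; M < O → go left; M > J → go right; M < N → go left; M > L → go right. Place as right child of L.

Subtree rooted at R contains: R, O, J, D, A, F, N, L, M, Q, W, S, V, T, X — 15 nodes.

15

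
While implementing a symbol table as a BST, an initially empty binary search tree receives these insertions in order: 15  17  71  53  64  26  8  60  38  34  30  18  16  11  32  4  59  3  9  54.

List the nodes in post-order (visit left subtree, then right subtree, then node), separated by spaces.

3 4 9 11 8 16 18 32 30 34 38 26 54 59 60 64 53 71 17 15

Resulting structure (node: left, right):
  15: L=8, R=17
  17: L=16, R=71
  71: L=53, R=–
  53: L=26, R=64
  64: L=60, R=–
  26: L=18, R=38
  8: L=4, R=11
  60: L=59, R=–
  38: L=34, R=–
  34: L=30, R=–
  30: L=–, R=32
  18: L=–, R=–
  16: L=–, R=–
  11: L=9, R=–
  32: L=–, R=–
  4: L=3, R=–
  59: L=54, R=–
  3: L=–, R=–
  9: L=–, R=–
  54: L=–, R=–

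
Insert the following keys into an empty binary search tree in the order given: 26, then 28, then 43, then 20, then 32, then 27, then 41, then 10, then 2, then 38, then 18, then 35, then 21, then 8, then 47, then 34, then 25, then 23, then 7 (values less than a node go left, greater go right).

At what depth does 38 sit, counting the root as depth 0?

5

Insert 26: tree is empty, so 26 becomes the root.
Insert 28: 28 > 26 → go right. Place as right child of 26.
Insert 43: 43 > 26 → go right; 43 > 28 → go right. Place as right child of 28.
Insert 20: 20 < 26 → go left. Place as left child of 26.
Insert 32: 32 > 26 → go right; 32 > 28 → go right; 32 < 43 → go left. Place as left child of 43.
Insert 27: 27 > 26 → go right; 27 < 28 → go left. Place as left child of 28.
Insert 41: 41 > 26 → go right; 41 > 28 → go right; 41 < 43 → go left; 41 > 32 → go right. Place as right child of 32.
Insert 10: 10 < 26 → go left; 10 < 20 → go left. Place as left child of 20.
Insert 2: 2 < 26 → go left; 2 < 20 → go left; 2 < 10 → go left. Place as left child of 10.
Insert 38: 38 > 26 → go right; 38 > 28 → go right; 38 < 43 → go left; 38 > 32 → go right; 38 < 41 → go left. Place as left child of 41.
Insert 18: 18 < 26 → go left; 18 < 20 → go left; 18 > 10 → go right. Place as right child of 10.
Insert 35: 35 > 26 → go right; 35 > 28 → go right; 35 < 43 → go left; 35 > 32 → go right; 35 < 41 → go left; 35 < 38 → go left. Place as left child of 38.
Insert 21: 21 < 26 → go left; 21 > 20 → go right. Place as right child of 20.
Insert 8: 8 < 26 → go left; 8 < 20 → go left; 8 < 10 → go left; 8 > 2 → go right. Place as right child of 2.
Insert 47: 47 > 26 → go right; 47 > 28 → go right; 47 > 43 → go right. Place as right child of 43.
Insert 34: 34 > 26 → go right; 34 > 28 → go right; 34 < 43 → go left; 34 > 32 → go right; 34 < 41 → go left; 34 < 38 → go left; 34 < 35 → go left. Place as left child of 35.
Insert 25: 25 < 26 → go left; 25 > 20 → go right; 25 > 21 → go right. Place as right child of 21.
Insert 23: 23 < 26 → go left; 23 > 20 → go right; 23 > 21 → go right; 23 < 25 → go left. Place as left child of 25.
Insert 7: 7 < 26 → go left; 7 < 20 → go left; 7 < 10 → go left; 7 > 2 → go right; 7 < 8 → go left. Place as left child of 8.

Path to 38: 26 → 28 → 43 → 32 → 41 → 38, which is 5 edges.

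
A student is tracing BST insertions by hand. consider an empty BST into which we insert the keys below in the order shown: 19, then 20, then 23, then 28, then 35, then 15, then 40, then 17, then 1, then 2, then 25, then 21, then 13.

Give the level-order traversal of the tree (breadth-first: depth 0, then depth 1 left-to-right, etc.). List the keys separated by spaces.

19 15 20 1 17 23 2 21 28 13 25 35 40

Resulting structure (node: left, right):
  19: L=15, R=20
  20: L=–, R=23
  23: L=21, R=28
  28: L=25, R=35
  35: L=–, R=40
  15: L=1, R=17
  40: L=–, R=–
  17: L=–, R=–
  1: L=–, R=2
  2: L=–, R=13
  25: L=–, R=–
  21: L=–, R=–
  13: L=–, R=–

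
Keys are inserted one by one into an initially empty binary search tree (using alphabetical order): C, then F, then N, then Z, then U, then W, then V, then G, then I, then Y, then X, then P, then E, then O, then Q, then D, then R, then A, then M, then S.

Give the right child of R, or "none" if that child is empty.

Insert C: tree is empty, so C becomes the root.
Insert F: F > C → go right. Place as right child of C.
Insert N: N > C → go right; N > F → go right. Place as right child of F.
Insert Z: Z > C → go right; Z > F → go right; Z > N → go right. Place as right child of N.
Insert U: U > C → go right; U > F → go right; U > N → go right; U < Z → go left. Place as left child of Z.
Insert W: W > C → go right; W > F → go right; W > N → go right; W < Z → go left; W > U → go right. Place as right child of U.
Insert V: V > C → go right; V > F → go right; V > N → go right; V < Z → go left; V > U → go right; V < W → go left. Place as left child of W.
Insert G: G > C → go right; G > F → go right; G < N → go left. Place as left child of N.
Insert I: I > C → go right; I > F → go right; I < N → go left; I > G → go right. Place as right child of G.
Insert Y: Y > C → go right; Y > F → go right; Y > N → go right; Y < Z → go left; Y > U → go right; Y > W → go right. Place as right child of W.
Insert X: X > C → go right; X > F → go right; X > N → go right; X < Z → go left; X > U → go right; X > W → go right; X < Y → go left. Place as left child of Y.
Insert P: P > C → go right; P > F → go right; P > N → go right; P < Z → go left; P < U → go left. Place as left child of U.
Insert E: E > C → go right; E < F → go left. Place as left child of F.
Insert O: O > C → go right; O > F → go right; O > N → go right; O < Z → go left; O < U → go left; O < P → go left. Place as left child of P.
Insert Q: Q > C → go right; Q > F → go right; Q > N → go right; Q < Z → go left; Q < U → go left; Q > P → go right. Place as right child of P.
Insert D: D > C → go right; D < F → go left; D < E → go left. Place as left child of E.
Insert R: R > C → go right; R > F → go right; R > N → go right; R < Z → go left; R < U → go left; R > P → go right; R > Q → go right. Place as right child of Q.
Insert A: A < C → go left. Place as left child of C.
Insert M: M > C → go right; M > F → go right; M < N → go left; M > G → go right; M > I → go right. Place as right child of I.
Insert S: S > C → go right; S > F → go right; S > N → go right; S < Z → go left; S < U → go left; S > P → go right; S > Q → go right; S > R → go right. Place as right child of R.

S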